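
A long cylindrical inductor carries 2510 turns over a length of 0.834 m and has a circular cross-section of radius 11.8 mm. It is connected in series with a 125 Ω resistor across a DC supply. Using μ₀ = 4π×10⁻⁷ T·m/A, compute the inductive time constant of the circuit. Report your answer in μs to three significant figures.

A = πr² = π(1.180×10^-2 m)² = 4.374×10^-4 m².
L = μ₀N²A/ℓ = (4π×10⁻⁷)(2510)²(4.374×10^-4)/(0.834) = 4.152×10^-3 H.
τ = L/R = (4.152×10^-3)/(125) = 3.322×10^-5 s.

τ ≈ 33.2 μs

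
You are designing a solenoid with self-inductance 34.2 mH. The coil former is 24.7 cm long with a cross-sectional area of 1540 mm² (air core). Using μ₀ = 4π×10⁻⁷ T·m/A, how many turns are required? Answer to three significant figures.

N ≈ 2090 turns

A = 1540 mm² = 1.540×10^-3 m².
From L = μ₀N²A/ℓ, N = √(Lℓ / (μ₀A)).
N = √[(3.420×10^-2)(0.247) / ((4π×10⁻⁷)×1.540×10^-3)] = √(4.365×10^6) ≈ 2089.3.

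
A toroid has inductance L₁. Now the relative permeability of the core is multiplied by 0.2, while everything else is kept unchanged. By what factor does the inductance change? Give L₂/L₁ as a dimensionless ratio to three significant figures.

For a toroid, L ∝ μᵣN²A/R.
L₂/L₁ = (0.2) = 0.200.

L₂/L₁ = 0.200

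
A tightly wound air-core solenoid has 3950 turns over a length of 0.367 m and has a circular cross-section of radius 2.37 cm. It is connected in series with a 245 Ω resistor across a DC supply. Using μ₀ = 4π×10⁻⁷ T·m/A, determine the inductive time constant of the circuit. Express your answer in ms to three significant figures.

τ ≈ 0.385 ms

A = πr² = π(2.370×10^-2 m)² = 1.7646×10^-3 m².
L = μ₀N²A/ℓ = (4π×10⁻⁷)(3950)²(1.7646×10^-3)/(0.367) = 9.427×10^-2 H.
τ = L/R = (9.427×10^-2)/(245) = 3.848×10^-4 s.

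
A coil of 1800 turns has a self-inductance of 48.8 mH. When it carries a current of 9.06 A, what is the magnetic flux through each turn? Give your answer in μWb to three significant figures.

From L = NΦ_B/I, the flux per turn is Φ_B = LI/N.
Φ_B = (4.880×10^-2 H)(9.06 A)/1800 = 2.456×10^-4 Wb.

Φ_B ≈ 246 μWb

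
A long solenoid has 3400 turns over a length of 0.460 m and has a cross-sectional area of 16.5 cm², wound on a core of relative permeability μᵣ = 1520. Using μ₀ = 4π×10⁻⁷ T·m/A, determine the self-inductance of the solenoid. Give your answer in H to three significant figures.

L ≈ 79.2 H

A = 16.5 cm² = 1.650×10^-3 m².
For a long solenoid, L = μ₀μᵣN²A/ℓ.
L = (4π×10⁻⁷)(1520)(3400)²(1.650×10^-3)/(0.46 m) = 79.2 H.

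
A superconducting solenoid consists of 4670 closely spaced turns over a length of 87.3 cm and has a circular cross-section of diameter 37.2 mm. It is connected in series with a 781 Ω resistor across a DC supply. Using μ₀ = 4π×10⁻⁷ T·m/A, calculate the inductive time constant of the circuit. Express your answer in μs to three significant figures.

A = π(d/2)² = π(1.860×10^-2 m)² = 1.087×10^-3 m².
L = μ₀N²A/ℓ = (4π×10⁻⁷)(4670)²(1.087×10^-3)/(0.873) = 3.412×10^-2 H.
τ = L/R = (3.412×10^-2)/(781) = 4.369×10^-5 s.

τ ≈ 43.7 μs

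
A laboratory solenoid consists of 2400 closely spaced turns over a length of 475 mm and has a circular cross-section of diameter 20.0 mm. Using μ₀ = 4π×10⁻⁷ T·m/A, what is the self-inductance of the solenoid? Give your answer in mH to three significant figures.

A = π(d/2)² = π(1.000×10^-2 m)² = 3.142×10^-4 m².
For a long solenoid, L = μ₀N²A/ℓ.
L = (4π×10⁻⁷)(2400)²(3.142×10^-4)/(0.475 m) = 4.787×10^-3 H.

L ≈ 4.79 mH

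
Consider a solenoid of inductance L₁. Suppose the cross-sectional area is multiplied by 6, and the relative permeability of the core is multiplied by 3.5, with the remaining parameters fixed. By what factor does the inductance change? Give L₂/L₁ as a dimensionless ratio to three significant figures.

L₂/L₁ = 21.0

For a solenoid, L ∝ μᵣN²A/ℓ.
L₂/L₁ = (6) × (3.5) = 21.0.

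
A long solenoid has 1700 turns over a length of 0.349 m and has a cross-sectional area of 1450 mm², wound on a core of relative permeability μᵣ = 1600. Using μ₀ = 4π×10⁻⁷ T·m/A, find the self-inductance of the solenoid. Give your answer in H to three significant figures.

L ≈ 24.1 H

A = 1450 mm² = 1.450×10^-3 m².
For a long solenoid, L = μ₀μᵣN²A/ℓ.
L = (4π×10⁻⁷)(1600)(1700)²(1.450×10^-3)/(0.349 m) = 24.14 H.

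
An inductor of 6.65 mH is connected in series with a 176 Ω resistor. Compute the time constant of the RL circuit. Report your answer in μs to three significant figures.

τ = L/R = (6.650×10^-3 H)/(176 Ω) = 3.778×10^-5 s.

τ ≈ 37.8 μs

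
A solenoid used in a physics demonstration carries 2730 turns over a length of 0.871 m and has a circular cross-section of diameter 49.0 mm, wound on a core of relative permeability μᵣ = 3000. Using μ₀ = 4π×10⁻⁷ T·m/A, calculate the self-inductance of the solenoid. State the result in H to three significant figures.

L ≈ 60.8 H

A = π(d/2)² = π(2.450×10^-2 m)² = 1.886×10^-3 m².
For a long solenoid, L = μ₀μᵣN²A/ℓ.
L = (4π×10⁻⁷)(3000)(2730)²(1.886×10^-3)/(0.871 m) = 60.83 H.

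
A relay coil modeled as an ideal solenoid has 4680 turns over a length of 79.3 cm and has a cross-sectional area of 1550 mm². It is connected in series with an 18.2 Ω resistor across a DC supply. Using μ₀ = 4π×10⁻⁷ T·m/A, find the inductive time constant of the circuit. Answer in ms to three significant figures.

A = 1550 mm² = 1.550×10^-3 m².
L = μ₀N²A/ℓ = (4π×10⁻⁷)(4680)²(1.550×10^-3)/(0.793) = 5.380×10^-2 H.
τ = L/R = (5.380×10^-2)/(18.2) = 2.956×10^-3 s.

τ ≈ 2.96 ms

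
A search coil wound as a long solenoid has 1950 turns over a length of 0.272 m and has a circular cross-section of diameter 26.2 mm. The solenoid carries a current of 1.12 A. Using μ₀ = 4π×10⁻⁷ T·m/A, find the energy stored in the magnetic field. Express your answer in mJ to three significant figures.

A = π(d/2)² = π(1.310×10^-2 m)² = 5.391×10^-4 m².
L = μ₀N²A/ℓ = (4π×10⁻⁷)(1950)²(5.391×10^-4)/(0.272) = 9.471×10^-3 H.
U = ½LI² = ½(9.471×10^-3)(1.12)² = 5.940×10^-3 J.

U ≈ 5.94 mJ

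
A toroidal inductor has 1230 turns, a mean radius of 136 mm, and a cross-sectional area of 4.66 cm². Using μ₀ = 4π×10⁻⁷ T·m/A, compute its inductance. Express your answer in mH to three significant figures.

L ≈ 1.04 mH

For a thin toroid, L = μ₀N²A/(2πR).
L = (4π×10⁻⁷)(1230)²(4.660×10^-4) / (2π×0.136 m) = 1.037×10^-3 H.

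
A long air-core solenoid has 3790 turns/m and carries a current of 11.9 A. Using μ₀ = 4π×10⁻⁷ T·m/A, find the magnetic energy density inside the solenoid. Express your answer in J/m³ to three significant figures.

u ≈ 1280 J/m³

B = μ₀nI = (4π×10⁻⁷)(3.790×10^3)(11.9) = 5.668×10^-2 T.
u = B²/(2μ₀) = (5.668×10^-2)²/(2×4π×10⁻⁷) = 1.278×10^3 J/m³.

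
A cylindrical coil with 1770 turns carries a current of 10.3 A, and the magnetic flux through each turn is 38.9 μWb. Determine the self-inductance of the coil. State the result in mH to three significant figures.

L ≈ 6.68 mH

Self-inductance is defined by L = NΦ_B/I (flux linkage over current).
L = (1770)(3.890×10^-5 Wb)/(10.3 A) = 6.6848×10^-3 H.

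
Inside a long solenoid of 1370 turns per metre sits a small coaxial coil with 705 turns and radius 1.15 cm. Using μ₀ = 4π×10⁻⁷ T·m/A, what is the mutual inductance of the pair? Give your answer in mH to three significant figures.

M ≈ 0.504 mH

The outer solenoid produces a uniform field B₁ = μ₀n₁I₁ across the inner coil,
so the flux linkage is N₂Φ = N₂B₁A₂ = μ₀n₁N₂A₂·I₁, giving M = μ₀n₁N₂A₂.
A₂ = πr² = π(1.150×10^-2 m)² = 4.1548×10^-4 m².
M = (4π×10⁻⁷)(1370)(705)(4.1548×10^-4) = 5.043×10^-4 H.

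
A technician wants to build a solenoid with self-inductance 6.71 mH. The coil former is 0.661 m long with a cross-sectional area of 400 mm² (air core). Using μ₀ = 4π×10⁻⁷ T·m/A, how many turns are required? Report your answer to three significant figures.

A = 400 mm² = 4.000×10^-4 m².
From L = μ₀N²A/ℓ, N = √(Lℓ / (μ₀A)).
N = √[(6.710×10^-3)(0.661) / ((4π×10⁻⁷)×4.000×10^-4)] = √(8.824×10^6) ≈ 2970.5.

N ≈ 2970 turns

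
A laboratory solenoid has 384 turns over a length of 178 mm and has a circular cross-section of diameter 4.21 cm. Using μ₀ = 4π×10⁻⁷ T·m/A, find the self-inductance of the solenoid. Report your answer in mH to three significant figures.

A = π(d/2)² = π(2.105×10^-2 m)² = 1.392×10^-3 m².
For a long solenoid, L = μ₀N²A/ℓ.
L = (4π×10⁻⁷)(384)²(1.392×10^-3)/(0.178 m) = 1.449×10^-3 H.

L ≈ 1.45 mH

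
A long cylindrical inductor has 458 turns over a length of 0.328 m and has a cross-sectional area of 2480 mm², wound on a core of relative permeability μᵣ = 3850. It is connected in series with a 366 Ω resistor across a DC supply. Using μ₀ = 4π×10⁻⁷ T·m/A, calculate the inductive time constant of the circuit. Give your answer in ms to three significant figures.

A = 2480 mm² = 2.480×10^-3 m².
L = μ₀μᵣN²A/ℓ = (4π×10⁻⁷)(3850)(458)²(2.480×10^-3)/(0.328) = 7.673 H.
τ = L/R = (7.673)/(366) = 2.097×10^-2 s.

τ ≈ 21.0 ms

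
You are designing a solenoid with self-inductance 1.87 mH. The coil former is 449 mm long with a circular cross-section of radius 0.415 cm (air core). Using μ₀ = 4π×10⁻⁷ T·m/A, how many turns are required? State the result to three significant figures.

A = πr² = π(4.150×10^-3 m)² = 5.411×10^-5 m².
From L = μ₀N²A/ℓ, N = √(Lℓ / (μ₀A)).
N = √[(1.870×10^-3)(0.449) / ((4π×10⁻⁷)×5.411×10^-5)] = √(1.2349×10^7) ≈ 3514.1.

N ≈ 3510 turns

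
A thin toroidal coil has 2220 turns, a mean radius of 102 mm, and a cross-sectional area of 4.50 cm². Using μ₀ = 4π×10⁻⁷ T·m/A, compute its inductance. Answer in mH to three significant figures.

L ≈ 4.35 mH

For a thin toroid, L = μ₀N²A/(2πR).
L = (4π×10⁻⁷)(2220)²(4.500×10^-4) / (2π×0.102 m) = 4.349×10^-3 H.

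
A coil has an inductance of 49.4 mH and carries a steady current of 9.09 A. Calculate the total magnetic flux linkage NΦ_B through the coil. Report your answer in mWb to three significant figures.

NΦ_B ≈ 449 mWb

From L = NΦ_B/I, the flux linkage is NΦ_B = LI.
NΦ_B = (4.940×10^-2 H)(9.09 A) = 0.449 Wb.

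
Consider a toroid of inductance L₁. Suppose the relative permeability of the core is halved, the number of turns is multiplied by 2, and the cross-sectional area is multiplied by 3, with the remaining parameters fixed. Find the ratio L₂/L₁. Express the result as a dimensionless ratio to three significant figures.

For a toroid, L ∝ μᵣN²A/R.
L₂/L₁ = (0.5) × (2)^2 × (3) = 6.00.

L₂/L₁ = 6.00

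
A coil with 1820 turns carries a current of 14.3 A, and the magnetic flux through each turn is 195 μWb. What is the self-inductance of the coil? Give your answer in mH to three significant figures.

L ≈ 24.8 mH

Self-inductance is defined by L = NΦ_B/I (flux linkage over current).
L = (1820)(1.950×10^-4 Wb)/(14.3 A) = 2.482×10^-2 H.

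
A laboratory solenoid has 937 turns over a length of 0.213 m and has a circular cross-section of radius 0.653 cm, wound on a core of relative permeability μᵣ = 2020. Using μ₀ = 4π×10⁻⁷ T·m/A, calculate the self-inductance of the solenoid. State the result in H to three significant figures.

L ≈ 1.40 H

A = πr² = π(6.530×10^-3 m)² = 1.340×10^-4 m².
For a long solenoid, L = μ₀μᵣN²A/ℓ.
L = (4π×10⁻⁷)(2020)(937)²(1.340×10^-4)/(0.213 m) = 1.402 H.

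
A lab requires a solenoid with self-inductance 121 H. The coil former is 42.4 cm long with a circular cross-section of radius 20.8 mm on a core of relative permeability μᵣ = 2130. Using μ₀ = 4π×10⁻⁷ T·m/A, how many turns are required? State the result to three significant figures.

N ≈ 3760 turns

A = πr² = π(2.080×10^-2 m)² = 1.359×10^-3 m².
From L = μ₀μᵣN²A/ℓ, N = √(Lℓ / (μ₀μᵣA)).
N = √[(121)(0.424) / ((4π×10⁻⁷)(2130)×1.359×10^-3)] = √(1.410×10^7) ≈ 3755.3.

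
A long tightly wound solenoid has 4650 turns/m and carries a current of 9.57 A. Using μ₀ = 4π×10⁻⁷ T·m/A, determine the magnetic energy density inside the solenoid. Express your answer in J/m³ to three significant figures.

u ≈ 1240 J/m³

B = μ₀nI = (4π×10⁻⁷)(4.650×10^3)(9.57) = 5.592×10^-2 T.
u = B²/(2μ₀) = (5.592×10^-2)²/(2×4π×10⁻⁷) = 1.244×10^3 J/m³.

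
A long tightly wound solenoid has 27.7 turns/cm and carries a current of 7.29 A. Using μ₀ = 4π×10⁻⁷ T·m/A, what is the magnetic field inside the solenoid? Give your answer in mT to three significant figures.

B ≈ 25.4 mT

Inside a long solenoid, B = μ₀nI.
B = (4π×10⁻⁷)(2.770×10^3 m⁻¹)(7.29 A) = 2.538×10^-2 T.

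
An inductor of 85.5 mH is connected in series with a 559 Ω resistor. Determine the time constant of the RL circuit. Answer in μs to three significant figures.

τ = L/R = (8.550×10^-2 H)/(559 Ω) = 1.530×10^-4 s.

τ ≈ 153 μs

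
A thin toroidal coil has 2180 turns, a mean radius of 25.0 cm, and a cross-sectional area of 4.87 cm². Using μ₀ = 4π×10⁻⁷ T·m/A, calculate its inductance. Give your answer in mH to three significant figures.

L ≈ 1.85 mH

For a thin toroid, L = μ₀N²A/(2πR).
L = (4π×10⁻⁷)(2180)²(4.870×10^-4) / (2π×0.25 m) = 1.852×10^-3 H.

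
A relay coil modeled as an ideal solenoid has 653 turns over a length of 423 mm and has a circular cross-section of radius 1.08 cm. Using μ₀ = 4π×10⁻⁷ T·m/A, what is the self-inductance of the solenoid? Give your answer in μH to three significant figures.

A = πr² = π(1.080×10^-2 m)² = 3.664×10^-4 m².
For a long solenoid, L = μ₀N²A/ℓ.
L = (4π×10⁻⁷)(653)²(3.664×10^-4)/(0.423 m) = 4.642×10^-4 H.

L ≈ 464 μH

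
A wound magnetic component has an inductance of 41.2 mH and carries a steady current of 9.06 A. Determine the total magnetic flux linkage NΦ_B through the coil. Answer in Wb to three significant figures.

NΦ_B ≈ 0.373 Wb

From L = NΦ_B/I, the flux linkage is NΦ_B = LI.
NΦ_B = (4.120×10^-2 H)(9.06 A) = 0.3733 Wb.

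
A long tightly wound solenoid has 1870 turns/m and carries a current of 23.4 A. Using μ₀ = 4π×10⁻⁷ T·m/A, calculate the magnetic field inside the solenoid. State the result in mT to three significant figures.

Inside a long solenoid, B = μ₀nI.
B = (4π×10⁻⁷)(1.870×10^3 m⁻¹)(23.4 A) = 5.499×10^-2 T.

B ≈ 55.0 mT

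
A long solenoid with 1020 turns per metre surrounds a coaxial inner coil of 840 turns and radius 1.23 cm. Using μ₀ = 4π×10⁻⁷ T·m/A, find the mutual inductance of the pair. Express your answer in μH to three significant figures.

The outer solenoid produces a uniform field B₁ = μ₀n₁I₁ across the inner coil,
so the flux linkage is N₂Φ = N₂B₁A₂ = μ₀n₁N₂A₂·I₁, giving M = μ₀n₁N₂A₂.
A₂ = πr² = π(1.230×10^-2 m)² = 4.753×10^-4 m².
M = (4π×10⁻⁷)(1020)(840)(4.753×10^-4) = 5.117×10^-4 H.

M ≈ 512 μH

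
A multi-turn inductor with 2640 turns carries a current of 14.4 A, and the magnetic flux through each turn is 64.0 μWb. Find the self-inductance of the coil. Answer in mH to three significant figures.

Self-inductance is defined by L = NΦ_B/I (flux linkage over current).
L = (2640)(6.400×10^-5 Wb)/(14.4 A) = 1.173×10^-2 H.

L ≈ 11.7 mH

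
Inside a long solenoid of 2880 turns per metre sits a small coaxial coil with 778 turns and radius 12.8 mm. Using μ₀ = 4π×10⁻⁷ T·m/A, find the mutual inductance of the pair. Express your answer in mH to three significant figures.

M ≈ 1.45 mH

The outer solenoid produces a uniform field B₁ = μ₀n₁I₁ across the inner coil,
so the flux linkage is N₂Φ = N₂B₁A₂ = μ₀n₁N₂A₂·I₁, giving M = μ₀n₁N₂A₂.
A₂ = πr² = π(1.280×10^-2 m)² = 5.147×10^-4 m².
M = (4π×10⁻⁷)(2880)(778)(5.147×10^-4) = 1.449×10^-3 H.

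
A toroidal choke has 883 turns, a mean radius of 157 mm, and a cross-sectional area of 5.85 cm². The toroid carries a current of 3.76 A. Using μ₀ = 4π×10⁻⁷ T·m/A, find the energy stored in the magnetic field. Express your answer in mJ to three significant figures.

L = μ₀N²A/(2πR) = (4π×10⁻⁷)(883)²(5.850×10^-4)/(2π×0.157) = 5.810×10^-4 H.
U = ½LI² = ½(5.810×10^-4)(3.76)² = 4.107×10^-3 J.

U ≈ 4.11 mJ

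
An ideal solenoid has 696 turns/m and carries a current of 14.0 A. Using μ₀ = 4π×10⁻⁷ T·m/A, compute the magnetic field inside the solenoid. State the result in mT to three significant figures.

B ≈ 12.2 mT

Inside a long solenoid, B = μ₀nI.
B = (4π×10⁻⁷)(696 m⁻¹)(14.0 A) = 1.224×10^-2 T.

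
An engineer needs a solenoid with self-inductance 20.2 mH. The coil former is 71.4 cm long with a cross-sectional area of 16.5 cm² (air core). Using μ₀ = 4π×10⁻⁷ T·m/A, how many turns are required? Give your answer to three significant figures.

A = 16.5 cm² = 1.650×10^-3 m².
From L = μ₀N²A/ℓ, N = √(Lℓ / (μ₀A)).
N = √[(2.020×10^-2)(0.714) / ((4π×10⁻⁷)×1.650×10^-3)] = √(6.956×10^6) ≈ 2637.4.

N ≈ 2640 turns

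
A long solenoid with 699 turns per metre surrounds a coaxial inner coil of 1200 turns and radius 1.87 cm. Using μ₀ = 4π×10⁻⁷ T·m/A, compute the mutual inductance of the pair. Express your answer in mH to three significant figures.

The outer solenoid produces a uniform field B₁ = μ₀n₁I₁ across the inner coil,
so the flux linkage is N₂Φ = N₂B₁A₂ = μ₀n₁N₂A₂·I₁, giving M = μ₀n₁N₂A₂.
A₂ = πr² = π(1.870×10^-2 m)² = 1.099×10^-3 m².
M = (4π×10⁻⁷)(699)(1200)(1.099×10^-3) = 1.158×10^-3 H.

M ≈ 1.16 mH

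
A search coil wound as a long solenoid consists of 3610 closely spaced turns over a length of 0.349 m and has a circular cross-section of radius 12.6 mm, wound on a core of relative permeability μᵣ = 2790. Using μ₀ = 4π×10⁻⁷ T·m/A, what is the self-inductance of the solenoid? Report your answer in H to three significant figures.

L ≈ 65.3 H

A = πr² = π(1.260×10^-2 m)² = 4.988×10^-4 m².
For a long solenoid, L = μ₀μᵣN²A/ℓ.
L = (4π×10⁻⁷)(2790)(3610)²(4.988×10^-4)/(0.349 m) = 65.3 H.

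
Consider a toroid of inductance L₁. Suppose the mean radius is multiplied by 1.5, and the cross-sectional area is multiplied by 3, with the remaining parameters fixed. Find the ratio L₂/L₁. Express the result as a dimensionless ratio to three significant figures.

For a toroid, L ∝ μᵣN²A/R.
L₂/L₁ = (1.5)^-1 × (3) = 2.00.

L₂/L₁ = 2.00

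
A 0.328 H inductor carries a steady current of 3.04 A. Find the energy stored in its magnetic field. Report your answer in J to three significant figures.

Stored magnetic energy: U = ½LI².
U = ½(0.328 H)(3.04 A)² = 1.516 J.

U ≈ 1.52 J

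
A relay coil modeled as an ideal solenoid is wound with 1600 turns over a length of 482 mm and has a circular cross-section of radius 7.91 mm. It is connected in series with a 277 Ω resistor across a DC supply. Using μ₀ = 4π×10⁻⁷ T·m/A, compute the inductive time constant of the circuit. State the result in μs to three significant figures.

τ ≈ 4.74 μs

A = πr² = π(7.910×10^-3 m)² = 1.966×10^-4 m².
L = μ₀N²A/ℓ = (4π×10⁻⁷)(1600)²(1.966×10^-4)/(0.482) = 1.312×10^-3 H.
τ = L/R = (1.312×10^-3)/(277) = 4.736×10^-6 s.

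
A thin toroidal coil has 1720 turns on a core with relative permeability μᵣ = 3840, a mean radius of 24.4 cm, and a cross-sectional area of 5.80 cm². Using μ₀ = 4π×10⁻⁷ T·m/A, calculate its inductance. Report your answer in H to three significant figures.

L ≈ 5.40 H

For a thin toroid, L = μ₀μᵣN²A/(2πR).
L = (4π×10⁻⁷)(3840)(1720)²(5.800×10^-4) / (2π×0.244 m) = 5.401 H.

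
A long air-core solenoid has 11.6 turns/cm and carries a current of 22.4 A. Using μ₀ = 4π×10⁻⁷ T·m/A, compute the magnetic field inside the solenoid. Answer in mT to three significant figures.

B ≈ 32.7 mT

Inside a long solenoid, B = μ₀nI.
B = (4π×10⁻⁷)(1.160×10^3 m⁻¹)(22.4 A) = 3.265×10^-2 T.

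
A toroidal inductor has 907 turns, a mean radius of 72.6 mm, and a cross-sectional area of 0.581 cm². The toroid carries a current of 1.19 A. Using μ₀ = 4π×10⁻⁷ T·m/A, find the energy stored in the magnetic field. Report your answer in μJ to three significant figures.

L = μ₀N²A/(2πR) = (4π×10⁻⁷)(907)²(5.810×10^-5)/(2π×7.260×10^-2) = 1.317×10^-4 H.
U = ½LI² = ½(1.317×10^-4)(1.19)² = 9.323×10^-5 J.

U ≈ 93.2 μJ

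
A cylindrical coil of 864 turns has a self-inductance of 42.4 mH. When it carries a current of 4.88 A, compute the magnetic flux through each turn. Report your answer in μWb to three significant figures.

From L = NΦ_B/I, the flux per turn is Φ_B = LI/N.
Φ_B = (4.240×10^-2 H)(4.88 A)/864 = 2.3948×10^-4 Wb.

Φ_B ≈ 239 μWb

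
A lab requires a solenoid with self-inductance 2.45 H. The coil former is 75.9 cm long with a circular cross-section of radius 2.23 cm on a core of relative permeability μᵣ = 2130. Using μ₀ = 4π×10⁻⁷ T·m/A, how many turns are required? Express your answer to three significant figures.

A = πr² = π(2.230×10^-2 m)² = 1.562×10^-3 m².
From L = μ₀μᵣN²A/ℓ, N = √(Lℓ / (μ₀μᵣA)).
N = √[(2.45)(0.759) / ((4π×10⁻⁷)(2130)×1.562×10^-3)] = √(4.447×10^5) ≈ 666.9.

N ≈ 667 turns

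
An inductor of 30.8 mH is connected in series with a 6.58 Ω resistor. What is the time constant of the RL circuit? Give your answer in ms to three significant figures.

τ ≈ 4.68 ms

τ = L/R = (3.080×10^-2 H)/(6.58 Ω) = 4.681×10^-3 s.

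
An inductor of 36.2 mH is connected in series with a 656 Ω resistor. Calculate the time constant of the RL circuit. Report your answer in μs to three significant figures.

τ ≈ 55.2 μs

τ = L/R = (3.620×10^-2 H)/(656 Ω) = 5.518×10^-5 s.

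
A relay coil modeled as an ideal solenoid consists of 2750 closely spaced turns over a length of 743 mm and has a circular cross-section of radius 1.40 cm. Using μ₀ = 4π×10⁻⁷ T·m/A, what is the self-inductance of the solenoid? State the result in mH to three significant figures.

L ≈ 7.88 mH

A = πr² = π(1.400×10^-2 m)² = 6.158×10^-4 m².
For a long solenoid, L = μ₀N²A/ℓ.
L = (4π×10⁻⁷)(2750)²(6.158×10^-4)/(0.743 m) = 7.876×10^-3 H.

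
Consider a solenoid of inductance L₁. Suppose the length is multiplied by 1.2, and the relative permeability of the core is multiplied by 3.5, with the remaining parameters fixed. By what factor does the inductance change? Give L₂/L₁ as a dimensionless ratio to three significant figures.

For a solenoid, L ∝ μᵣN²A/ℓ.
L₂/L₁ = (1.2)^-1 × (3.5) = 2.92.

L₂/L₁ = 2.92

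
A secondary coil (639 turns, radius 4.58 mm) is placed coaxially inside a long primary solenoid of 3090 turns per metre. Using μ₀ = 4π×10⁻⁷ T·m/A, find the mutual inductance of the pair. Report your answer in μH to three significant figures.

M ≈ 164 μH

The outer solenoid produces a uniform field B₁ = μ₀n₁I₁ across the inner coil,
so the flux linkage is N₂Φ = N₂B₁A₂ = μ₀n₁N₂A₂·I₁, giving M = μ₀n₁N₂A₂.
A₂ = πr² = π(4.580×10^-3 m)² = 6.590×10^-5 m².
M = (4π×10⁻⁷)(3090)(639)(6.590×10^-5) = 1.635×10^-4 H.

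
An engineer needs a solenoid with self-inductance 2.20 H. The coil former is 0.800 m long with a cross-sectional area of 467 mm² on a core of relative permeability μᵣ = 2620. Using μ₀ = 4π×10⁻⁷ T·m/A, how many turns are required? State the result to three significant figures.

N ≈ 1070 turns

A = 467 mm² = 4.670×10^-4 m².
From L = μ₀μᵣN²A/ℓ, N = √(Lℓ / (μ₀μᵣA)).
N = √[(2.2)(0.8) / ((4π×10⁻⁷)(2620)×4.670×10^-4)] = √(1.1447×10^6) ≈ 1069.9.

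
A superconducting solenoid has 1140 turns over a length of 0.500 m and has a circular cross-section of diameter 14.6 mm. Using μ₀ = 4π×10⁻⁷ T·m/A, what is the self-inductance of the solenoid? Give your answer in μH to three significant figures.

L ≈ 547 μH

A = π(d/2)² = π(7.300×10^-3 m)² = 1.674×10^-4 m².
For a long solenoid, L = μ₀N²A/ℓ.
L = (4π×10⁻⁷)(1140)²(1.674×10^-4)/(0.5 m) = 5.468×10^-4 H.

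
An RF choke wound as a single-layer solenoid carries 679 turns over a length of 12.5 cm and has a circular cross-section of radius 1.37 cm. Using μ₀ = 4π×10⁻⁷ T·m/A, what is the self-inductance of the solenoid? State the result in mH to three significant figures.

A = πr² = π(1.370×10^-2 m)² = 5.896×10^-4 m².
For a long solenoid, L = μ₀N²A/ℓ.
L = (4π×10⁻⁷)(679)²(5.896×10^-4)/(0.125 m) = 2.733×10^-3 H.

L ≈ 2.73 mH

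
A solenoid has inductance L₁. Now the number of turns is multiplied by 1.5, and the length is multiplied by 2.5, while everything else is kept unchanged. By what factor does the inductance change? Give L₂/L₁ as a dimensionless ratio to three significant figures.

For a solenoid, L ∝ μᵣN²A/ℓ.
L₂/L₁ = (1.5)^2 × (2.5)^-1 = 0.900.

L₂/L₁ = 0.900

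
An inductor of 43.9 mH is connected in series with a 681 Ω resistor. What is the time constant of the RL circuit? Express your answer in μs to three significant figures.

τ = L/R = (4.390×10^-2 H)/(681 Ω) = 6.446×10^-5 s.

τ ≈ 64.5 μs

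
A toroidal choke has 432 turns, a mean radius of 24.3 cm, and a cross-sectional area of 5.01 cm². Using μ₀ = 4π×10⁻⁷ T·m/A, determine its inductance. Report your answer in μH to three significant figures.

L ≈ 77.0 μH

For a thin toroid, L = μ₀N²A/(2πR).
L = (4π×10⁻⁷)(432)²(5.010×10^-4) / (2π×0.243 m) = 7.695×10^-5 H.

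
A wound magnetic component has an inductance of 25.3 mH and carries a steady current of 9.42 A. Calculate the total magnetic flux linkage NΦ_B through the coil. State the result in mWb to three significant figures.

From L = NΦ_B/I, the flux linkage is NΦ_B = LI.
NΦ_B = (2.530×10^-2 H)(9.42 A) = 0.2383 Wb.

NΦ_B ≈ 238 mWb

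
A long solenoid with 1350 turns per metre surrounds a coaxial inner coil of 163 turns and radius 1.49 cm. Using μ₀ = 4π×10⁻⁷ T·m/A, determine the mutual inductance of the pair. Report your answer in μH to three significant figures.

The outer solenoid produces a uniform field B₁ = μ₀n₁I₁ across the inner coil,
so the flux linkage is N₂Φ = N₂B₁A₂ = μ₀n₁N₂A₂·I₁, giving M = μ₀n₁N₂A₂.
A₂ = πr² = π(1.490×10^-2 m)² = 6.9746×10^-4 m².
M = (4π×10⁻⁷)(1350)(163)(6.9746×10^-4) = 1.929×10^-4 H.

M ≈ 193 μH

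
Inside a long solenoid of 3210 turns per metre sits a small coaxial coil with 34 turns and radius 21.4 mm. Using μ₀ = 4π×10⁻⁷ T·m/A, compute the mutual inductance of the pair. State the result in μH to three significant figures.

M ≈ 197 μH

The outer solenoid produces a uniform field B₁ = μ₀n₁I₁ across the inner coil,
so the flux linkage is N₂Φ = N₂B₁A₂ = μ₀n₁N₂A₂·I₁, giving M = μ₀n₁N₂A₂.
A₂ = πr² = π(2.140×10^-2 m)² = 1.439×10^-3 m².
M = (4π×10⁻⁷)(3210)(34)(1.439×10^-3) = 1.973×10^-4 H.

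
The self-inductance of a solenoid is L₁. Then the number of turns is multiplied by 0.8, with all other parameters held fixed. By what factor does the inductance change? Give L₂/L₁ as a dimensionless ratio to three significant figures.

For a solenoid, L ∝ μᵣN²A/ℓ.
L₂/L₁ = (0.8)^2 = 0.640.

L₂/L₁ = 0.640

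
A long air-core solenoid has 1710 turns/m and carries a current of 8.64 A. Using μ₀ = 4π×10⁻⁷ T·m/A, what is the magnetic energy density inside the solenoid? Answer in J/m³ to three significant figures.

u ≈ 137 J/m³

B = μ₀nI = (4π×10⁻⁷)(1.710×10^3)(8.64) = 1.857×10^-2 T.
u = B²/(2μ₀) = (1.857×10^-2)²/(2×4π×10⁻⁷) = 137.2 J/m³.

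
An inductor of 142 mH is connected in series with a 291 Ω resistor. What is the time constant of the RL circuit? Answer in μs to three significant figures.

τ = L/R = (0.142 H)/(291 Ω) = 4.880×10^-4 s.

τ ≈ 488 μs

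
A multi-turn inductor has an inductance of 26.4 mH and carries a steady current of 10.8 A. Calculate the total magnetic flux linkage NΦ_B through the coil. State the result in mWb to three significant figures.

From L = NΦ_B/I, the flux linkage is NΦ_B = LI.
NΦ_B = (2.640×10^-2 H)(10.8 A) = 0.2851 Wb.

NΦ_B ≈ 285 mWb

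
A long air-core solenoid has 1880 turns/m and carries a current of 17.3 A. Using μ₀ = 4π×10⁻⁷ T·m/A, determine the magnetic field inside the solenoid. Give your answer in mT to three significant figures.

B ≈ 40.9 mT

Inside a long solenoid, B = μ₀nI.
B = (4π×10⁻⁷)(1.880×10^3 m⁻¹)(17.3 A) = 4.087×10^-2 T.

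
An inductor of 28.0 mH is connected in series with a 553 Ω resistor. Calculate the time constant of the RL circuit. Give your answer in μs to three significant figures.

τ = L/R = (2.800×10^-2 H)/(553 Ω) = 5.063×10^-5 s.

τ ≈ 50.6 μs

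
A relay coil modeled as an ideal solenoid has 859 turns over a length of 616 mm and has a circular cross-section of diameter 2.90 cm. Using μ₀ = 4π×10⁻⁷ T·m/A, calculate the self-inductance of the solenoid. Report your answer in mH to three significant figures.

A = π(d/2)² = π(1.450×10^-2 m)² = 6.605×10^-4 m².
For a long solenoid, L = μ₀N²A/ℓ.
L = (4π×10⁻⁷)(859)²(6.605×10^-4)/(0.616 m) = 9.943×10^-4 H.

L ≈ 0.994 mH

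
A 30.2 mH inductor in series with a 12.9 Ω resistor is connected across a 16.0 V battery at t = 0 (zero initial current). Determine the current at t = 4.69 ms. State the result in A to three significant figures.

τ = L/R = 3.020×10^-2/12.9 = 2.341×10^-3 s; final current I_∞ = ε/R = 16.0/12.9 = 1.24 A.
I(t) = I_∞(1 − e^(−t/τ)) with t/τ = 2.003.
I = (1.24)(1 − e^(−2.003)) = 1.073 A.

I ≈ 1.07 A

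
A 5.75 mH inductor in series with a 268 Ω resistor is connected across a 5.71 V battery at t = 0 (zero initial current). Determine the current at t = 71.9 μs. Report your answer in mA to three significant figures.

τ = L/R = 5.750×10^-3/268 = 2.146×10^-5 s; final current I_∞ = ε/R = 5.71/268 = 2.131×10^-2 A.
I(t) = I_∞(1 − e^(−t/τ)) with t/τ = 3.351.
I = (2.131×10^-2)(1 − e^(−3.351)) = 2.056×10^-2 A.

I ≈ 20.6 mA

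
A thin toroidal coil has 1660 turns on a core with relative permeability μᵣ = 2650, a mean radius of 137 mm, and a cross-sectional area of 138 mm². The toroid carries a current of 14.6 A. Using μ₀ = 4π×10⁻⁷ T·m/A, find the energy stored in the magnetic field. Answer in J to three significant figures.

U ≈ 157 J

L = μ₀μᵣN²A/(2πR) = (4π×10⁻⁷)(2650)(1660)²(1.380×10^-4)/(2π×0.137) = 1.471 H.
U = ½LI² = ½(1.471)(14.6)² = 156.8 J.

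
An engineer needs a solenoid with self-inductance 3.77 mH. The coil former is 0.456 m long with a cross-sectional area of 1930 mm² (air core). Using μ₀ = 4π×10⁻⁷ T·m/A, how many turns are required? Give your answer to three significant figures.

N ≈ 842 turns

A = 1930 mm² = 1.930×10^-3 m².
From L = μ₀N²A/ℓ, N = √(Lℓ / (μ₀A)).
N = √[(3.770×10^-3)(0.456) / ((4π×10⁻⁷)×1.930×10^-3)] = √(7.088×10^5) ≈ 841.9.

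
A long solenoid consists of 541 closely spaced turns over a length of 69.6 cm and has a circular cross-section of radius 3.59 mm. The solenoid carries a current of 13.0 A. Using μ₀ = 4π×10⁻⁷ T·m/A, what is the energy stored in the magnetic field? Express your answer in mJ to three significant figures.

U ≈ 1.81 mJ

A = πr² = π(3.590×10^-3 m)² = 4.049×10^-5 m².
L = μ₀N²A/ℓ = (4π×10⁻⁷)(541)²(4.049×10^-5)/(0.696) = 2.140×10^-5 H.
U = ½LI² = ½(2.140×10^-5)(13.0)² = 1.808×10^-3 J.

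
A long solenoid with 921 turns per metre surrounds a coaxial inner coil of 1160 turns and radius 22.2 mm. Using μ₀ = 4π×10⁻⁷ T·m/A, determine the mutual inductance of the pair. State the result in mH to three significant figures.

The outer solenoid produces a uniform field B₁ = μ₀n₁I₁ across the inner coil,
so the flux linkage is N₂Φ = N₂B₁A₂ = μ₀n₁N₂A₂·I₁, giving M = μ₀n₁N₂A₂.
A₂ = πr² = π(2.220×10^-2 m)² = 1.548×10^-3 m².
M = (4π×10⁻⁷)(921)(1160)(1.548×10^-3) = 2.079×10^-3 H.

M ≈ 2.08 mH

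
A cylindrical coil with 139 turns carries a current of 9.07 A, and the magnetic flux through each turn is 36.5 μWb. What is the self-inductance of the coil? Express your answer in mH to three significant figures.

L ≈ 0.559 mH

Self-inductance is defined by L = NΦ_B/I (flux linkage over current).
L = (139)(3.650×10^-5 Wb)/(9.07 A) = 5.594×10^-4 H.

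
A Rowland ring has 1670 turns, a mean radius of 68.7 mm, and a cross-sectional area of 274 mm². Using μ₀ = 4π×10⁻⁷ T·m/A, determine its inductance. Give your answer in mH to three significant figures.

L ≈ 2.22 mH

For a thin toroid, L = μ₀N²A/(2πR).
L = (4π×10⁻⁷)(1670)²(2.740×10^-4) / (2π×6.870×10^-2 m) = 2.2246×10^-3 H.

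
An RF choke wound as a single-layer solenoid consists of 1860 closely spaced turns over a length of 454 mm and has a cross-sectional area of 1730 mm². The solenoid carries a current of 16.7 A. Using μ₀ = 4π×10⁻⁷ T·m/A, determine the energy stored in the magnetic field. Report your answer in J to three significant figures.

A = 1730 mm² = 1.730×10^-3 m².
L = μ₀N²A/ℓ = (4π×10⁻⁷)(1860)²(1.730×10^-3)/(0.454) = 1.657×10^-2 H.
U = ½LI² = ½(1.657×10^-2)(16.7)² = 2.31 J.

U ≈ 2.31 J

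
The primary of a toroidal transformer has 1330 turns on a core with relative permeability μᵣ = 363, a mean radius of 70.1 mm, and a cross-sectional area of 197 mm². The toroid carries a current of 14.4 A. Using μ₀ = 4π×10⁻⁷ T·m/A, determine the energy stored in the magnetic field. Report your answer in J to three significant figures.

U ≈ 37.4 J

L = μ₀μᵣN²A/(2πR) = (4π×10⁻⁷)(363)(1330)²(1.970×10^-4)/(2π×7.010×10^-2) = 0.3609 H.
U = ½LI² = ½(0.3609)(14.4)² = 37.42 J.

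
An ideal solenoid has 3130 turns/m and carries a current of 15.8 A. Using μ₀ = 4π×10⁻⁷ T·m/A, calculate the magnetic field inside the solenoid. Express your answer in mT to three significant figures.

Inside a long solenoid, B = μ₀nI.
B = (4π×10⁻⁷)(3.130×10^3 m⁻¹)(15.8 A) = 6.2146×10^-2 T.

B ≈ 62.1 mT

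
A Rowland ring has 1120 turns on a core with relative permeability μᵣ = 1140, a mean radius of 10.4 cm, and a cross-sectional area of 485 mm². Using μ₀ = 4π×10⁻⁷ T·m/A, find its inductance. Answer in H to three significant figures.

L ≈ 1.33 H

For a thin toroid, L = μ₀μᵣN²A/(2πR).
L = (4π×10⁻⁷)(1140)(1120)²(4.850×10^-4) / (2π×0.104 m) = 1.334 H.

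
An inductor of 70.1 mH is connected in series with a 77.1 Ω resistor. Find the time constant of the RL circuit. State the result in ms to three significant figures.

τ = L/R = (7.010×10^-2 H)/(77.1 Ω) = 9.092×10^-4 s.

τ ≈ 0.909 ms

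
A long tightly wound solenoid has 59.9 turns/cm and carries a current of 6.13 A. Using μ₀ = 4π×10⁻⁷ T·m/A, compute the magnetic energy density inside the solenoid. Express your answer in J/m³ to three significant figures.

u ≈ 847 J/m³

B = μ₀nI = (4π×10⁻⁷)(5.990×10^3)(6.13) = 4.614×10^-2 T.
u = B²/(2μ₀) = (4.614×10^-2)²/(2×4π×10⁻⁷) = 847.1 J/m³.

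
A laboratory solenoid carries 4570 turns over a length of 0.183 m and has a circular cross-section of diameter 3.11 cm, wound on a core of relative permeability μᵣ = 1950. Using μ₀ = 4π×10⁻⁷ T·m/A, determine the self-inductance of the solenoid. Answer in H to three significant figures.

A = π(d/2)² = π(1.555×10^-2 m)² = 7.596×10^-4 m².
For a long solenoid, L = μ₀μᵣN²A/ℓ.
L = (4π×10⁻⁷)(1950)(4570)²(7.596×10^-4)/(0.183 m) = 212.4 H.

L ≈ 212 H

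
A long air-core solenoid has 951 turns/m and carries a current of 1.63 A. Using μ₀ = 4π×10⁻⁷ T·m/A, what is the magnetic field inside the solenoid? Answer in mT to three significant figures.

Inside a long solenoid, B = μ₀nI.
B = (4π×10⁻⁷)(951 m⁻¹)(1.63 A) = 1.948×10^-3 T.

B ≈ 1.95 mT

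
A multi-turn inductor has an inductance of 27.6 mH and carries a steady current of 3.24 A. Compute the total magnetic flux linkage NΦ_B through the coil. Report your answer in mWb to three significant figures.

NΦ_B ≈ 89.4 mWb

From L = NΦ_B/I, the flux linkage is NΦ_B = LI.
NΦ_B = (2.760×10^-2 H)(3.24 A) = 8.942×10^-2 Wb.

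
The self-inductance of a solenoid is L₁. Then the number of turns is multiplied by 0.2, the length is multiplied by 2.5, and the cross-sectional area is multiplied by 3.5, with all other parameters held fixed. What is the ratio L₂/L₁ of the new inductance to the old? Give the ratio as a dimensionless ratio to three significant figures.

L₂/L₁ = 0.0560

For a solenoid, L ∝ μᵣN²A/ℓ.
L₂/L₁ = (0.2)^2 × (2.5)^-1 × (3.5) = 0.0560.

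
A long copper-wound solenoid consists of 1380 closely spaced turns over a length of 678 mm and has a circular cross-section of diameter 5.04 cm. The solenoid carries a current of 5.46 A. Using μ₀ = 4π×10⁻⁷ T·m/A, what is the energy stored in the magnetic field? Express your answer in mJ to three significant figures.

U ≈ 105 mJ

A = π(d/2)² = π(2.520×10^-2 m)² = 1.995×10^-3 m².
L = μ₀N²A/ℓ = (4π×10⁻⁷)(1380)²(1.995×10^-3)/(0.678) = 7.042×10^-3 H.
U = ½LI² = ½(7.042×10^-3)(5.46)² = 0.105 J.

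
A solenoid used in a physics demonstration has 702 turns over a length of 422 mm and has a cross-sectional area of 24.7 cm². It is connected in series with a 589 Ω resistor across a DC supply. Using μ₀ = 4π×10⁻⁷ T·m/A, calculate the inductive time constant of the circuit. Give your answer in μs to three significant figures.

A = 24.7 cm² = 2.470×10^-3 m².
L = μ₀N²A/ℓ = (4π×10⁻⁷)(702)²(2.470×10^-3)/(0.422) = 3.6247×10^-3 H.
τ = L/R = (3.6247×10^-3)/(589) = 6.154×10^-6 s.

τ ≈ 6.15 μs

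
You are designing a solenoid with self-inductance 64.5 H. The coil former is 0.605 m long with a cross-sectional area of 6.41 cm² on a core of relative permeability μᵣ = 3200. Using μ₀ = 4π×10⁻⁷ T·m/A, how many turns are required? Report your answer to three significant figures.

N ≈ 3890 turns

A = 6.41 cm² = 6.410×10^-4 m².
From L = μ₀μᵣN²A/ℓ, N = √(Lℓ / (μ₀μᵣA)).
N = √[(64.5)(0.605) / ((4π×10⁻⁷)(3200)×6.410×10^-4)] = √(1.514×10^7) ≈ 3890.9.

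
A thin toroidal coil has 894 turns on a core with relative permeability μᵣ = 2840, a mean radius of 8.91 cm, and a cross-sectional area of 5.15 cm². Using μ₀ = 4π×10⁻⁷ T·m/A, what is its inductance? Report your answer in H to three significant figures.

For a thin toroid, L = μ₀μᵣN²A/(2πR).
L = (4π×10⁻⁷)(2840)(894)²(5.150×10^-4) / (2π×8.910×10^-2 m) = 2.624 H.

L ≈ 2.62 H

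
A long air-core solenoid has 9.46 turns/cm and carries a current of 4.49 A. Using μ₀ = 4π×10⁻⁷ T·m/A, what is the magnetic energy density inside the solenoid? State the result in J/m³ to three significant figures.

B = μ₀nI = (4π×10⁻⁷)(946)(4.49) = 5.338×10^-3 T.
u = B²/(2μ₀) = (5.338×10^-3)²/(2×4π×10⁻⁷) = 11.34 J/m³.

u ≈ 11.3 J/m³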